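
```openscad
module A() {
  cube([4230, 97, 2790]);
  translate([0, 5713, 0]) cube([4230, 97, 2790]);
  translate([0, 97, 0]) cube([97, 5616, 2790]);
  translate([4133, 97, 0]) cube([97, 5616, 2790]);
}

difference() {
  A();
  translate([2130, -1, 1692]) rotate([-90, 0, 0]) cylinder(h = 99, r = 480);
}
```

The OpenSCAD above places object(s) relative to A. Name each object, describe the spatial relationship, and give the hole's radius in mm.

The subtracted cylinder has r = 480 mm.

A is a house frame. The house frame has a circular hole through its front wall. The hole's radius is 480 mm.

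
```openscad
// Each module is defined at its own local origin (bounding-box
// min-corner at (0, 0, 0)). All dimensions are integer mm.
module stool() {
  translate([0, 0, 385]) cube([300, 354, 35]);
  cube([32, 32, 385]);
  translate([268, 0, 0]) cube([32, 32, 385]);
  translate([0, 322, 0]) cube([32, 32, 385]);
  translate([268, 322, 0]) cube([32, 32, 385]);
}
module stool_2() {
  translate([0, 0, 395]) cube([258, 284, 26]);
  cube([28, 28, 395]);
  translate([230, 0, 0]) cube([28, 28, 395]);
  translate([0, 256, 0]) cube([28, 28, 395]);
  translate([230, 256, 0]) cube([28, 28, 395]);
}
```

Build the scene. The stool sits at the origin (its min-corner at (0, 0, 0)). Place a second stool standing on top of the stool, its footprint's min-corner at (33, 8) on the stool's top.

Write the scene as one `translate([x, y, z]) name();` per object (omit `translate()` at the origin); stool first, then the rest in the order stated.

stool();
translate([33, 8, 420]) stool_2();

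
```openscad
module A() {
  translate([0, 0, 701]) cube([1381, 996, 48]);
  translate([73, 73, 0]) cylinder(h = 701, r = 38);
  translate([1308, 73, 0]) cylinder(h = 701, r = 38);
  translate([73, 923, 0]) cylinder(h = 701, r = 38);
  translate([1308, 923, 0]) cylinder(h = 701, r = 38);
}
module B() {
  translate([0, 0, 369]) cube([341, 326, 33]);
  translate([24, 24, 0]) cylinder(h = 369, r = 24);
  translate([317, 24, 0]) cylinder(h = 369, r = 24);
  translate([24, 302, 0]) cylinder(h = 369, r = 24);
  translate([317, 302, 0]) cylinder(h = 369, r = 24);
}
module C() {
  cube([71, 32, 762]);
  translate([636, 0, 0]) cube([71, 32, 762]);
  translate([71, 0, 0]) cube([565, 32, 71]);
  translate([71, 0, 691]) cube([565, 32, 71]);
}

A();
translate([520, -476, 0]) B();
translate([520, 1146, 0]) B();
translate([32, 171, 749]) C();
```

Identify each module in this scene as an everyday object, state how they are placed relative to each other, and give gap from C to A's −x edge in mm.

A is a table. B is a stool. C is a picture frame. Two stools sit around the table at the −y, +y sides. The picture frame is on top of the table. The gap from the picture frame to the table's −x edge is 32 mm.

The picture frame's min-x is at 32; the table's min-x is 0; gap = 32 mm.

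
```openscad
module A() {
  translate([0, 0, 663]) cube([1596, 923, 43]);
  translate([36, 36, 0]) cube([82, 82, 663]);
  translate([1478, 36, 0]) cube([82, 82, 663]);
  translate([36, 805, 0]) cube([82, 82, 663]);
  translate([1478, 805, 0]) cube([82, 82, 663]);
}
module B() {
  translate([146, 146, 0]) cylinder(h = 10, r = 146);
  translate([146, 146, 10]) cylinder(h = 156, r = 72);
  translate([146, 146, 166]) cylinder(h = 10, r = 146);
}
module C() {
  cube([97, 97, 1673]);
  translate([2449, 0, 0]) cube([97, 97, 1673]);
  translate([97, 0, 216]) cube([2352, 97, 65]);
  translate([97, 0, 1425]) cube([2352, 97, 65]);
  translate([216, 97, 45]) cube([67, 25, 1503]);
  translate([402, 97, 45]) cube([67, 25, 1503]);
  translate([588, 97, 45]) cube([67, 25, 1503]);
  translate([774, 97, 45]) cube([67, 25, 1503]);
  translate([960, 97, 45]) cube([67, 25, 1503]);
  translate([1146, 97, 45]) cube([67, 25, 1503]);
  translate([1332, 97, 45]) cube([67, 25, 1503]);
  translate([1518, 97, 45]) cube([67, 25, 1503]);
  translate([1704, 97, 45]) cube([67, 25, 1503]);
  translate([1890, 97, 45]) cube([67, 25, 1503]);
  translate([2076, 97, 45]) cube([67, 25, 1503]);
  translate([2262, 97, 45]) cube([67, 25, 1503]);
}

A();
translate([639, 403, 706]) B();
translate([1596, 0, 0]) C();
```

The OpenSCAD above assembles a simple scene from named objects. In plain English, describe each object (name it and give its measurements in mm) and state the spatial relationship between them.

A is a table with a 1596×923 mm rectangular top, 43 mm thick, top surface at z = 706 mm, supported by four 82×82 mm square legs, each inset 36 mm from the nearest pair of top edges, running from the floor.

B is a spool: two coaxial disc flanges of radius 146 mm and thickness 10 mm, joined by a core cylinder of radius 72 mm and height 156 mm. The lower flange rests on z = 0 and the three cylinders share a vertical axis.

C is a fence section. Two 97×97 mm posts, 1673 mm tall, stand on the floor with a clear span of 2352 mm between their inner faces. Two horizontal rails of 97×65 mm section span the gap between the posts with their undersides at z = 216 mm and z = 1425 mm, flush with the posts' −y face. 12 pickets, each 67 mm wide, 25 mm thick and 1503 mm tall, are fixed to the +y face of the rails with their bottoms at z = 45 mm, evenly spaced across the span with equal gaps (rounded down to the nearest mm) at the −x end and between each pair — any rounding remainder accumulates at the +x end.

The spool is on top of the table. The fence section is against the table's +x side, with their −y faces flush.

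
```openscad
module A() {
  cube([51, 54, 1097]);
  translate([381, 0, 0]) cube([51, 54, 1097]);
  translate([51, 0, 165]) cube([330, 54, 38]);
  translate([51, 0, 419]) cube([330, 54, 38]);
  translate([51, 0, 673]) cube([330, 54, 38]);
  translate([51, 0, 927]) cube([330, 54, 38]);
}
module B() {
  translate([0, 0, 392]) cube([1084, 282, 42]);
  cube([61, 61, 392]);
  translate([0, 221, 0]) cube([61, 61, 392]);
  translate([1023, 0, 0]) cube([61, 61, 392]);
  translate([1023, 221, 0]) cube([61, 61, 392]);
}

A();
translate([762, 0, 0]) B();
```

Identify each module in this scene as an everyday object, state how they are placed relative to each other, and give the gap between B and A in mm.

A is a ladder. B is a bench. The bench is on the floor beside the ladder on its +x side. The gap between the bench and the ladder is 330 mm.

The bench's nearest face is 330 mm from the ladder's +x face.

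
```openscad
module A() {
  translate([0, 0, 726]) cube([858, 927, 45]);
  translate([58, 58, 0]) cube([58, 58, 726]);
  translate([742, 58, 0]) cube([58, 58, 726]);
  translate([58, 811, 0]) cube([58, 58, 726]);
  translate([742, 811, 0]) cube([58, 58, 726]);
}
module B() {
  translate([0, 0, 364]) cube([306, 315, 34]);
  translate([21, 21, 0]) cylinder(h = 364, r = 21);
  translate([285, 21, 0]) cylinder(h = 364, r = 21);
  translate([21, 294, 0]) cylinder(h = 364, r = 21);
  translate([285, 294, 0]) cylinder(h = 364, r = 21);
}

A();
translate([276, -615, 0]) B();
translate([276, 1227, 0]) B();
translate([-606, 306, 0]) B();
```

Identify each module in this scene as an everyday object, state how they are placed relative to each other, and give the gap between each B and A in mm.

A is a table. B is a stool. Three stools sit around the table at the −y, +y, −x sides. The gap between each stool and the table is 300 mm.

Each stool's nearest face is 300 mm from the table's bounding box.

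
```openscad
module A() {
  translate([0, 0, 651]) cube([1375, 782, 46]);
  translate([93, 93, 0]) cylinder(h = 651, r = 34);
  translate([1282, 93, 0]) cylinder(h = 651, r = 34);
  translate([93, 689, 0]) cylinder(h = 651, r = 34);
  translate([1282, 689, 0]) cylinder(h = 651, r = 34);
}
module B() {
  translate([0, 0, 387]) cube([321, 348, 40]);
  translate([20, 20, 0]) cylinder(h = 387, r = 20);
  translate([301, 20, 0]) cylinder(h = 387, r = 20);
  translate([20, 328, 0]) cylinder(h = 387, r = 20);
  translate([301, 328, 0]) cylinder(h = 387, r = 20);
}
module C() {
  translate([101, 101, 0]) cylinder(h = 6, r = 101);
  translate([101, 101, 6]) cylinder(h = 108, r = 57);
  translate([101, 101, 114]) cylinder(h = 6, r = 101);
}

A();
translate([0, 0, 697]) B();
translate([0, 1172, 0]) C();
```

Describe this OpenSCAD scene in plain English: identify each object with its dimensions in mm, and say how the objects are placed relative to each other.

A is a table: top 1375 mm (x) × 782 mm (y), 46 mm thick, upper face at z = 697 mm, on four round legs of 68 mm diameter, each leg's bounding box inset 59 mm from the nearest pair of top edges, running from z = 0 to the bottom of the top.

B is a four-legged stool. The seat is 321×348 mm, 40 mm thick, top at z = 427 mm. It stands on four round legs, each 40 mm in diameter, from z = 0 to the seat underside, each leg's axis is inset half a diameter from the nearest pair of seat edges (so the leg's bounding box is flush with the corner).

C is a spool: two coaxial disc flanges of radius 101 mm and thickness 6 mm, joined by a core cylinder of radius 57 mm and height 108 mm. The lower flange rests on z = 0 and the three cylinders share a vertical axis.

The stool is on top of the table. The spool is on the floor beside the table on its +y side.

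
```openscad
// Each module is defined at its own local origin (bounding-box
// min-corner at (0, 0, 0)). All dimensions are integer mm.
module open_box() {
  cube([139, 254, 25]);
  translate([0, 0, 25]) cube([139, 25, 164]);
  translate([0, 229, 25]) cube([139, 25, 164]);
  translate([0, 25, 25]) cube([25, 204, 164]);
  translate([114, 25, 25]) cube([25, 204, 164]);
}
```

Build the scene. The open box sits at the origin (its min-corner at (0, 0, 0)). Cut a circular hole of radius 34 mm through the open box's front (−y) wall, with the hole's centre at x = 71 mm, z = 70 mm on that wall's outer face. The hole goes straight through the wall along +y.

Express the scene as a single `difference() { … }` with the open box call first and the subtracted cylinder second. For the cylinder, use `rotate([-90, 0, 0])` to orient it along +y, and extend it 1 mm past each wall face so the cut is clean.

difference() {
  open_box();
  translate([71, -1, 70]) rotate([-90, 0, 0]) cylinder(h = 27, r = 34);
}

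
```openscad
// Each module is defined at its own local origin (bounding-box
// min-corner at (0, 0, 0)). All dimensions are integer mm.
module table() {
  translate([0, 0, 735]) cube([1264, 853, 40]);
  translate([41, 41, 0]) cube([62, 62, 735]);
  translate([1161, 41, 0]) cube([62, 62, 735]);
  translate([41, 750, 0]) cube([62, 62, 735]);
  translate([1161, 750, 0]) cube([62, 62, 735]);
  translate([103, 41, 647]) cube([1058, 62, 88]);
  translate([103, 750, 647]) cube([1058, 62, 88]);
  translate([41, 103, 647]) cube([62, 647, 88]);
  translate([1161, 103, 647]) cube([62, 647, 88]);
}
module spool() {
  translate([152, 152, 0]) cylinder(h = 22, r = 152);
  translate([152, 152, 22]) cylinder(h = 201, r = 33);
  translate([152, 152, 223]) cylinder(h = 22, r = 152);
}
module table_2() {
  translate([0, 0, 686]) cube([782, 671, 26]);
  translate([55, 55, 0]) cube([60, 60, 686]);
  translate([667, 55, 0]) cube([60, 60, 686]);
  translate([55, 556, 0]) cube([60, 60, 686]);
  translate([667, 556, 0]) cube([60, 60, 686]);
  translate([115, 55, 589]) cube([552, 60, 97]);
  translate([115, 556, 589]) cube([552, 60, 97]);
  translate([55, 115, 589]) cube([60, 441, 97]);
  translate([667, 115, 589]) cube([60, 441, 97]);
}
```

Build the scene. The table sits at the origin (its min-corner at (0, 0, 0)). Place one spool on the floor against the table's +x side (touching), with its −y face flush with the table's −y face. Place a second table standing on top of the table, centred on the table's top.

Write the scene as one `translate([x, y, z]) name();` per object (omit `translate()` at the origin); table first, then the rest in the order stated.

table();
translate([1264, 0, 0]) spool();
translate([241, 91, 775]) table_2();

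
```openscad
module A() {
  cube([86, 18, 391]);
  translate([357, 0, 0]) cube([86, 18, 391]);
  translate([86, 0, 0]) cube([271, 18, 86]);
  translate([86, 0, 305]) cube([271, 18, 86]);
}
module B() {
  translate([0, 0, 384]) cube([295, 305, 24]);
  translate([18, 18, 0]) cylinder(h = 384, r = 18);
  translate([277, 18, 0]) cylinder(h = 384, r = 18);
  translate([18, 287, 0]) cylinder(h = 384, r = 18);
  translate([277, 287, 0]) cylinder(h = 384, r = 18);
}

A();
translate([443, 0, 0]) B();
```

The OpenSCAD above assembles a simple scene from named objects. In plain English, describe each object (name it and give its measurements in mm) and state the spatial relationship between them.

A is a rectangular picture frame lying in the x–z plane (depth along y). The opening is 271 mm wide (x) by 219 mm tall (z), surrounded by a border 86 mm wide on all four sides. The frame is 18 mm deep and is made of two full-height vertical stiles with two horizontal rails fitted between them.

B is a four-legged stool. The seat is a 295×305×24 mm slab whose top surface is at z = 408 mm; four round legs, each 36 mm in diameter, run from the floor (z = 0) to the underside of the seat, each leg's axis is inset half a diameter from the nearest pair of seat edges (so the leg's bounding box is flush with the corner).

The stool is against the picture frame's +x side, with their −y faces flush.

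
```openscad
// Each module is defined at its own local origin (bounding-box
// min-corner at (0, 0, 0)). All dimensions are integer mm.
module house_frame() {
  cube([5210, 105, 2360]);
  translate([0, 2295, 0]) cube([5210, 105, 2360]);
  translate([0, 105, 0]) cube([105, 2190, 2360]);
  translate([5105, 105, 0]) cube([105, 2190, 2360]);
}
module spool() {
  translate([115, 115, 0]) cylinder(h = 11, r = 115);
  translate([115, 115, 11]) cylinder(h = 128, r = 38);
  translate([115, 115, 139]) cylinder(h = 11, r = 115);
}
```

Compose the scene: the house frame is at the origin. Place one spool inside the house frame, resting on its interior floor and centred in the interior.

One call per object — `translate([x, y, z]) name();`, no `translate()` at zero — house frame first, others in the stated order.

house_frame();
translate([2490, 1085, 0]) spool();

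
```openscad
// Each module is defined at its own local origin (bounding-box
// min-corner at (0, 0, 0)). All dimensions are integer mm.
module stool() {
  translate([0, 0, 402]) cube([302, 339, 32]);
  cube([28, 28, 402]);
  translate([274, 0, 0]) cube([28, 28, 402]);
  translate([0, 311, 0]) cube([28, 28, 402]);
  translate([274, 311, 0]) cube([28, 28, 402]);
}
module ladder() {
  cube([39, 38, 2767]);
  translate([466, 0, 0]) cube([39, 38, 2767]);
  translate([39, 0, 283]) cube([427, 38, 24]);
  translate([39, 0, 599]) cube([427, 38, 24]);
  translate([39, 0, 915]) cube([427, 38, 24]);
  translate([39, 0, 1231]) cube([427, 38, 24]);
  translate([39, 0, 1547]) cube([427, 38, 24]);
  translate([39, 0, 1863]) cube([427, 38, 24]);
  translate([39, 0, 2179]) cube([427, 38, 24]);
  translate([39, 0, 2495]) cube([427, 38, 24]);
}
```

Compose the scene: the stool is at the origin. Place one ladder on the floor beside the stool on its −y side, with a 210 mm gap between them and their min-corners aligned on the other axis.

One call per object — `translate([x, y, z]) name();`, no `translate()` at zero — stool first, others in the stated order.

stool();
translate([0, -248, 0]) ladder();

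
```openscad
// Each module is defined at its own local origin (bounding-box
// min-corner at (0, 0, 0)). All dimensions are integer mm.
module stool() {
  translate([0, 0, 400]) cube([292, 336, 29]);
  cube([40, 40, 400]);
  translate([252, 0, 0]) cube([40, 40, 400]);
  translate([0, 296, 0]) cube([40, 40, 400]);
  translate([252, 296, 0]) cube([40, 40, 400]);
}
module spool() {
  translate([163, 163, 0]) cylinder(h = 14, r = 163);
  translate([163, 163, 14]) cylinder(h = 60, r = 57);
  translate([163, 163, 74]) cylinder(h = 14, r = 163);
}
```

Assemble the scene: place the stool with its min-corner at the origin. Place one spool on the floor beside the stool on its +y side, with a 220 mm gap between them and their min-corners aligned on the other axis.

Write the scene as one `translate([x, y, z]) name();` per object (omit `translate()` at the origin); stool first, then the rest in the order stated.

stool();
translate([0, 556, 0]) spool();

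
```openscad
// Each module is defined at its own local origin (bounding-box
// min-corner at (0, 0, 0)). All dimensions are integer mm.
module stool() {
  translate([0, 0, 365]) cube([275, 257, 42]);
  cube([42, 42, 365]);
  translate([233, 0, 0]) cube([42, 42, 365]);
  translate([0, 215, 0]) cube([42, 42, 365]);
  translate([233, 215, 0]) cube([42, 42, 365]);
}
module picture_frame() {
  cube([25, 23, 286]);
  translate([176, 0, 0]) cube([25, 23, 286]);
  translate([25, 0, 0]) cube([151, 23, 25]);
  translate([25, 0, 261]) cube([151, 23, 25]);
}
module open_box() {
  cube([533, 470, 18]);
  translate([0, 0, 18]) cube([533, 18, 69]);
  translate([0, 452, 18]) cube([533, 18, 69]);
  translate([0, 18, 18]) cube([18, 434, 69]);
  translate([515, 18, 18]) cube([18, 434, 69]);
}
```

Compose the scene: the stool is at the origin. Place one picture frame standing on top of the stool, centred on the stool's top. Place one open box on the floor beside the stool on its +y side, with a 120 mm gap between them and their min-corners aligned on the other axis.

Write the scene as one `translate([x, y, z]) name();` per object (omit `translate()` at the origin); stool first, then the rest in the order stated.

stool();
translate([37, 117, 407]) picture_frame();
translate([0, 377, 0]) open_box();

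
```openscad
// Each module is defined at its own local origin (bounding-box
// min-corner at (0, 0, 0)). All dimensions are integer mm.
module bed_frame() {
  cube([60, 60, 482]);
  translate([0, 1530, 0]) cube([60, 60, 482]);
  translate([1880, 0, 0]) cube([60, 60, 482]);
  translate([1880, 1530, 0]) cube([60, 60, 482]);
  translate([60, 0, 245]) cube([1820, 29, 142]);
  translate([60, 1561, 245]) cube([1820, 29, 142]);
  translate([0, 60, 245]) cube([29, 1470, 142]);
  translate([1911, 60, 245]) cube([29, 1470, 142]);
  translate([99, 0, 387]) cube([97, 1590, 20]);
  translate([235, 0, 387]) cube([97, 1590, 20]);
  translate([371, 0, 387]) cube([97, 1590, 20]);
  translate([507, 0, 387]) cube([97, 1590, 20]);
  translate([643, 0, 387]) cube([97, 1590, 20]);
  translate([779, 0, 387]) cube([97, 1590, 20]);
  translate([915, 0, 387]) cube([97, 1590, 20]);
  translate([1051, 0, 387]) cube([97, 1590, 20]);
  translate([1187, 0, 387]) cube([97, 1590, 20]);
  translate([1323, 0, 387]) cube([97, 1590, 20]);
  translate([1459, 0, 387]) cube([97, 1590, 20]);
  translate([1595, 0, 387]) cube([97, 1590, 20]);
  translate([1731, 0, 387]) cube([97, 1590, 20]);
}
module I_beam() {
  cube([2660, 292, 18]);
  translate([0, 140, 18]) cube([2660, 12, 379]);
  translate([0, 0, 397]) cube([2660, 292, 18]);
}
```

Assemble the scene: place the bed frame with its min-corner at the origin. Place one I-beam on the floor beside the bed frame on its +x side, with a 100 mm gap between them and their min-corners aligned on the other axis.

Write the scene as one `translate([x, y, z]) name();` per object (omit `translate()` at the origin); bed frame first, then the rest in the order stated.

bed_frame();
translate([2040, 0, 0]) I_beam();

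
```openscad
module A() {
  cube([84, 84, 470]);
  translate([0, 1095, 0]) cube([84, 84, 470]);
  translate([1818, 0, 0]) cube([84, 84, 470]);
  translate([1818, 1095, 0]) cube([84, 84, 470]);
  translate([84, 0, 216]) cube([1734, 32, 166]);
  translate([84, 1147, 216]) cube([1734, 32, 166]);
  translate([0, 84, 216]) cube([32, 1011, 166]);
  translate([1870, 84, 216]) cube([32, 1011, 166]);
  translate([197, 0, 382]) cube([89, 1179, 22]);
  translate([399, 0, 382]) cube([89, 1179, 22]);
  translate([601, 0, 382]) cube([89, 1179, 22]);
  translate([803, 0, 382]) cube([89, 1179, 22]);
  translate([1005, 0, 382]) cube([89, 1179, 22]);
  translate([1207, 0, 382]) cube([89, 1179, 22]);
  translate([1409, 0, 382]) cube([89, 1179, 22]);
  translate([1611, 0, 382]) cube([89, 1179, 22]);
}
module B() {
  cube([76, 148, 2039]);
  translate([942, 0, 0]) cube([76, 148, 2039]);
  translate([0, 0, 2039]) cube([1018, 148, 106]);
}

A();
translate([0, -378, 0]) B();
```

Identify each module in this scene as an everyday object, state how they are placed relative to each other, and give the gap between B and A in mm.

A is a bed frame. B is a door frame. The door frame is on the floor beside the bed frame on its −y side. The gap between the door frame and the bed frame is 230 mm.

The door frame's nearest face is 230 mm from the bed frame's −y face.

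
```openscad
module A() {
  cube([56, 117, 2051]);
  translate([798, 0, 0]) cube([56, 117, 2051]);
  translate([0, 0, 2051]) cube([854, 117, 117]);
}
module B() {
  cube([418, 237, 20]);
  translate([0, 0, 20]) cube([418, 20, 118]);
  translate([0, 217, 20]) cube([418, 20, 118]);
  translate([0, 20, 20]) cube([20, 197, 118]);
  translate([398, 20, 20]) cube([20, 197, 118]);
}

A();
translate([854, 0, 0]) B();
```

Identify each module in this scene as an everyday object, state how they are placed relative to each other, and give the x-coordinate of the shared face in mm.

A is a door frame. B is an open box. The open box is against the door frame's +x side, with their −y faces flush. The x-coordinate of the shared face is 854 mm.

The door frame's +x face and the open box's −x face are both at x = 854 mm.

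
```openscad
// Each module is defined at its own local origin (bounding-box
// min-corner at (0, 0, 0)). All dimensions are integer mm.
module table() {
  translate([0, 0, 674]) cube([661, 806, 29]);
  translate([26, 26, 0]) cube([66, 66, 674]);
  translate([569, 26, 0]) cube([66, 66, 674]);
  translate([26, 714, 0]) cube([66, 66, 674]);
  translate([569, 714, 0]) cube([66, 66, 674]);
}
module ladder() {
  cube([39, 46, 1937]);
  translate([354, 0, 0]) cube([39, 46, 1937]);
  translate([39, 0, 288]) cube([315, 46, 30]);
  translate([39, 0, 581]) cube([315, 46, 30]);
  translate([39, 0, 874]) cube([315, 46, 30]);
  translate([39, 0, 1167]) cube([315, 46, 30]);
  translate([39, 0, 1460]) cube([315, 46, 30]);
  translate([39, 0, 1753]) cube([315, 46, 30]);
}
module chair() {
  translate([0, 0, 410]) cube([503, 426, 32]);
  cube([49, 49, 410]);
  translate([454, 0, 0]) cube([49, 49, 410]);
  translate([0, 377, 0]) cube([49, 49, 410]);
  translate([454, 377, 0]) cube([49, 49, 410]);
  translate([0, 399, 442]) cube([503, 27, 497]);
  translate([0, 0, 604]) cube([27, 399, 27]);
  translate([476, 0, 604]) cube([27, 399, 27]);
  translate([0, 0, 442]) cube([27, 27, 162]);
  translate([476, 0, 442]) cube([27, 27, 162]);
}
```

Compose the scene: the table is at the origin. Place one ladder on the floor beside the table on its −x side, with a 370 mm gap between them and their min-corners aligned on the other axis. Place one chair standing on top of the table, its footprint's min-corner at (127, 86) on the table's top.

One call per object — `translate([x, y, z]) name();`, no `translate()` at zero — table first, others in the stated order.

table();
translate([-763, 0, 0]) ladder();
translate([127, 86, 703]) chair();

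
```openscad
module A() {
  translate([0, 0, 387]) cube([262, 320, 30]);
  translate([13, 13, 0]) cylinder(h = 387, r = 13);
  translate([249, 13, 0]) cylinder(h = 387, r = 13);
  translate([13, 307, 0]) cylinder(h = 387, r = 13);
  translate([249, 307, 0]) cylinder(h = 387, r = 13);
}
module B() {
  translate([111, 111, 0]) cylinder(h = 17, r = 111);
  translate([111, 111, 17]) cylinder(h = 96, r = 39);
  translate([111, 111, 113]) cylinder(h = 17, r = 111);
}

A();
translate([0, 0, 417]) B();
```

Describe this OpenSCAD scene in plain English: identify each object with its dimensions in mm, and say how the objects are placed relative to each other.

A is a four-legged stool. The seat is a 262×320×30 mm slab whose top surface is at z = 417 mm; four round legs, each 26 mm in diameter, run from the floor (z = 0) to the underside of the seat, each leg's axis is inset half a diameter from the nearest pair of seat edges (so the leg's bounding box is flush with the corner).

B is a spool: two coaxial disc flanges of radius 111 mm and thickness 17 mm, joined by a core cylinder of radius 39 mm and height 96 mm. The lower flange rests on z = 0 and the three cylinders share a vertical axis.

The spool is on top of the stool.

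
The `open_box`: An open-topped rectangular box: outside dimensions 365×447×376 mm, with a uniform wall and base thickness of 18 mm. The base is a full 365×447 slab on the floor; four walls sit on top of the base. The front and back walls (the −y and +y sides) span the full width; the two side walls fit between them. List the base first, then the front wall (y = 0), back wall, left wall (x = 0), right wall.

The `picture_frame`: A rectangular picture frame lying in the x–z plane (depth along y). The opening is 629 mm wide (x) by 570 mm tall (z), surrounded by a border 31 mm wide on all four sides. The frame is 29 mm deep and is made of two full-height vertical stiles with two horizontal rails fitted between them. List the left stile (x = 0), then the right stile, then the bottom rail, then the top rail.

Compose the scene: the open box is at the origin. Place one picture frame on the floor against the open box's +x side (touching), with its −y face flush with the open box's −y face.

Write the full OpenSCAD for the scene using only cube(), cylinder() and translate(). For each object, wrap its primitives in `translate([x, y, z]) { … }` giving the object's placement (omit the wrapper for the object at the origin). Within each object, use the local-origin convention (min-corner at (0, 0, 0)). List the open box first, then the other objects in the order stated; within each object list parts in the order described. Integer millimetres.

cube([365, 447, 18]);
translate([0, 0, 18]) cube([365, 18, 358]);
translate([0, 429, 18]) cube([365, 18, 358]);
translate([0, 18, 18]) cube([18, 411, 358]);
translate([347, 18, 18]) cube([18, 411, 358]);
translate([365, 0, 0]) {
  cube([31, 29, 632]);
  translate([660, 0, 0]) cube([31, 29, 632]);
  translate([31, 0, 0]) cube([629, 29, 31]);
  translate([31, 0, 601]) cube([629, 29, 31]);
}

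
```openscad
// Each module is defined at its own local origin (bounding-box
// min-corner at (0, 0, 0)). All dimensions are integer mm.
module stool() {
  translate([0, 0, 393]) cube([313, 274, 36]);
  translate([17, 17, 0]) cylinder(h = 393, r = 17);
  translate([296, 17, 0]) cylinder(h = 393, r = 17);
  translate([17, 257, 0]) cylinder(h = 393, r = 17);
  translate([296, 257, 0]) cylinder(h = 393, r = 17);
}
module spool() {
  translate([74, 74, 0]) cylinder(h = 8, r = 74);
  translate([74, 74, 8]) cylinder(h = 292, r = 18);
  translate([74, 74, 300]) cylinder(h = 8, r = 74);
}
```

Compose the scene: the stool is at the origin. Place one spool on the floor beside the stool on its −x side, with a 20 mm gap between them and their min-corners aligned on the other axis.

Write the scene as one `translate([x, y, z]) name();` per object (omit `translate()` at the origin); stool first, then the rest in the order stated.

stool();
translate([-168, 0, 0]) spool();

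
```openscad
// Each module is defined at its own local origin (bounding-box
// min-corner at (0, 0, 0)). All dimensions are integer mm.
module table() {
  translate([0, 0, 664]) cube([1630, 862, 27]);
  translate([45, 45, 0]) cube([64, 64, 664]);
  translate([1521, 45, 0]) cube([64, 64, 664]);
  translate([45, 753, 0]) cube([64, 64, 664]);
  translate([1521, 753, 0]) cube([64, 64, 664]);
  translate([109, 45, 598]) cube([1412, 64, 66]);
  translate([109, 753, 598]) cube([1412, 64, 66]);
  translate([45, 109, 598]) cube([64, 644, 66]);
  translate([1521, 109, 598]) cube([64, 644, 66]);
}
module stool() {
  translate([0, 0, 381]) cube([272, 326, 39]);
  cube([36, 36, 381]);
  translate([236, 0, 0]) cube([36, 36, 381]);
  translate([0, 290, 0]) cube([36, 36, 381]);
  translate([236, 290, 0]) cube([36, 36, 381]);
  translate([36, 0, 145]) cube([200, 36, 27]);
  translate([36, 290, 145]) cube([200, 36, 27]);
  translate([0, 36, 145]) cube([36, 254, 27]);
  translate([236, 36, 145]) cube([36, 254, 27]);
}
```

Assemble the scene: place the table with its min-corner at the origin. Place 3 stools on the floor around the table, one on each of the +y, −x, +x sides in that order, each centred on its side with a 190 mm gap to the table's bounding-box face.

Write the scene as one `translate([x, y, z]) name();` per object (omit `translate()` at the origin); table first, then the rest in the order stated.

table();
translate([679, 1052, 0]) stool();
translate([-462, 268, 0]) stool();
translate([1820, 268, 0]) stool();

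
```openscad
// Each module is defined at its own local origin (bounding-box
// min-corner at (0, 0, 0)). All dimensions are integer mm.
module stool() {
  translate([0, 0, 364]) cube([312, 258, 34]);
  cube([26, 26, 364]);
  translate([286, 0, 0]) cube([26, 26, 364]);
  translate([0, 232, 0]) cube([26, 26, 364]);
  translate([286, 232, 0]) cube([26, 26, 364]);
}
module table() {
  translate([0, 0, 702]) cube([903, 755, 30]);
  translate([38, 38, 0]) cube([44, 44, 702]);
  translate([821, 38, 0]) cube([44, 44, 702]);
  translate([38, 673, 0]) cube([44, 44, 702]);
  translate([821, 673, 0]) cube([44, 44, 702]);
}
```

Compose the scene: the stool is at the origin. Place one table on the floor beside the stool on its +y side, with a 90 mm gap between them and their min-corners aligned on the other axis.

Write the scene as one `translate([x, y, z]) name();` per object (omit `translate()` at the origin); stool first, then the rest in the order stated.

stool();
translate([0, 348, 0]) table();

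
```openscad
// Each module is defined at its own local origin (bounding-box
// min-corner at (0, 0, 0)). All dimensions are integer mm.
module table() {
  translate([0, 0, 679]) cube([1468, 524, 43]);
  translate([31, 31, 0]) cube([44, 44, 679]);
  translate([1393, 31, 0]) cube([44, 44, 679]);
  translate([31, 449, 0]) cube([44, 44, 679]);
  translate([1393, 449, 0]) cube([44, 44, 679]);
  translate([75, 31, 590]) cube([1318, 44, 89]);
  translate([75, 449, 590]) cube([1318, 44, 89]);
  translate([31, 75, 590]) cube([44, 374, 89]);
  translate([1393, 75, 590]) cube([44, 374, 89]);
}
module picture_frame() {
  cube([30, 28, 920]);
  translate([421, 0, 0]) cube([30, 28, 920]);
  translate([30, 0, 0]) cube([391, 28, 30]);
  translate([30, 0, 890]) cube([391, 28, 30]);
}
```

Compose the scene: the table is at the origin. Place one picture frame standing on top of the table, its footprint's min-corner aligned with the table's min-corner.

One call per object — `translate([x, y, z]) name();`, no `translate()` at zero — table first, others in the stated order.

table();
translate([0, 0, 722]) picture_frame();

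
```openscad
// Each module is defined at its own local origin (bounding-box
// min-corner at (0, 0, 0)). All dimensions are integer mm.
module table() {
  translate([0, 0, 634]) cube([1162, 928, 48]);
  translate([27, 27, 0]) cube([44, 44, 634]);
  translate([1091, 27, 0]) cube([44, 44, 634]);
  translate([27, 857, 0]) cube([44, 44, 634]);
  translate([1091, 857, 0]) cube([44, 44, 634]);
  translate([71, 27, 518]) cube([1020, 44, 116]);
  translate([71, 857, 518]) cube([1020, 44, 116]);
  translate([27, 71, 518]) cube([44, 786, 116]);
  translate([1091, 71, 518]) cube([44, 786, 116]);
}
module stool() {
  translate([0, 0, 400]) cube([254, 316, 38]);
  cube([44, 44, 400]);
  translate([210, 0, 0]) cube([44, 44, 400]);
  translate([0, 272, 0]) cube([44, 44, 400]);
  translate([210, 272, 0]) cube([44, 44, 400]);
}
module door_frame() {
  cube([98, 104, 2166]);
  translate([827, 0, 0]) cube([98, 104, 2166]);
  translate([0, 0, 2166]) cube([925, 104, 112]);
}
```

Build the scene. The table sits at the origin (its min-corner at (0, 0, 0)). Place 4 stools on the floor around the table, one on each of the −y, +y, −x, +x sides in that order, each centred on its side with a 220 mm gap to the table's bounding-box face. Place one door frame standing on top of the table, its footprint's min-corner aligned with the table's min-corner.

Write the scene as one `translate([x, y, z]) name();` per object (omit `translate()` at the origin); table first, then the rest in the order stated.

table();
translate([454, -536, 0]) stool();
translate([454, 1148, 0]) stool();
translate([-474, 306, 0]) stool();
translate([1382, 306, 0]) stool();
translate([0, 0, 682]) door_frame();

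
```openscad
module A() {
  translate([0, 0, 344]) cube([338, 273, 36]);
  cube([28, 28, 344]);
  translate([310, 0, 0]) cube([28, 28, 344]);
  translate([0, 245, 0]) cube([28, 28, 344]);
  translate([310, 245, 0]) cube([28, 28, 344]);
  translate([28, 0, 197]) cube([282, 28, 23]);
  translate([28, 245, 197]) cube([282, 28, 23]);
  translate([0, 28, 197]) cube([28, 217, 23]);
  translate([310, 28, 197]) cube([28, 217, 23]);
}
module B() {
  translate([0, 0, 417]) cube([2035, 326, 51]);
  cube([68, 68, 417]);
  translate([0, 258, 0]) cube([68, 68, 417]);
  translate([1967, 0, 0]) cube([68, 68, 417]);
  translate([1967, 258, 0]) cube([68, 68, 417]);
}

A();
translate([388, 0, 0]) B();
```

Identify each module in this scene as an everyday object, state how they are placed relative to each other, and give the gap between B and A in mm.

A is a stool. B is a bench. The bench is on the floor beside the stool on its +x side. The gap between the bench and the stool is 50 mm.

The bench's nearest face is 50 mm from the stool's +x face.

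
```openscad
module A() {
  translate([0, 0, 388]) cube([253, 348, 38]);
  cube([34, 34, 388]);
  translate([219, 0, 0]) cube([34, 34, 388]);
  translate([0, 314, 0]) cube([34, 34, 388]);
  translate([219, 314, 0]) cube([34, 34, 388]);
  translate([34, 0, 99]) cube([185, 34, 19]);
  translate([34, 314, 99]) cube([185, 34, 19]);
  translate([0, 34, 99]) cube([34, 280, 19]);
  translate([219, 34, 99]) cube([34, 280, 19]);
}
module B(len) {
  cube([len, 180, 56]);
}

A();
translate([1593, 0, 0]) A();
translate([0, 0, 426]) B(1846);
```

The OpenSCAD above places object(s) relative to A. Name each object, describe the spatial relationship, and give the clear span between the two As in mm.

A is a stool. B is a beam. A beam spans the tops of two stools. The clear span between the two stools is 1340 mm.

Second stool starts at x = 1593; first ends at x = 253; clear span = 1593 − 253 = 1340 mm.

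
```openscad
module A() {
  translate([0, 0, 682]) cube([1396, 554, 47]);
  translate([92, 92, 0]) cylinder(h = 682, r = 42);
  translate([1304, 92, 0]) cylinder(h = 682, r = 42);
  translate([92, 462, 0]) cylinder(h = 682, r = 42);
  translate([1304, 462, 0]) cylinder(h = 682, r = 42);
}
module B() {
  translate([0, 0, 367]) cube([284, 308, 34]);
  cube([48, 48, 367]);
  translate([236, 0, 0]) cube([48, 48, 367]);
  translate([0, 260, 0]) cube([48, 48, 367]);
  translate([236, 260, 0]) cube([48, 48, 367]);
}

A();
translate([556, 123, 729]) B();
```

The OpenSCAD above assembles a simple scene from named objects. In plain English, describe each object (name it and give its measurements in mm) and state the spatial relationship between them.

A is a table with a 1396×554 mm rectangular top, 47 mm thick, top surface at z = 729 mm, supported by four round legs of 84 mm diameter, each leg's bounding box inset 50 mm from the nearest pair of top edges, running from the floor.

B is a four-legged stool. The seat is 284×308 mm, 34 mm thick, top at z = 401 mm. It stands on four square legs, each 48×48 mm in cross-section, from z = 0 to the seat underside, each flush with a corner of the seat.

The stool is on top of the table, centred.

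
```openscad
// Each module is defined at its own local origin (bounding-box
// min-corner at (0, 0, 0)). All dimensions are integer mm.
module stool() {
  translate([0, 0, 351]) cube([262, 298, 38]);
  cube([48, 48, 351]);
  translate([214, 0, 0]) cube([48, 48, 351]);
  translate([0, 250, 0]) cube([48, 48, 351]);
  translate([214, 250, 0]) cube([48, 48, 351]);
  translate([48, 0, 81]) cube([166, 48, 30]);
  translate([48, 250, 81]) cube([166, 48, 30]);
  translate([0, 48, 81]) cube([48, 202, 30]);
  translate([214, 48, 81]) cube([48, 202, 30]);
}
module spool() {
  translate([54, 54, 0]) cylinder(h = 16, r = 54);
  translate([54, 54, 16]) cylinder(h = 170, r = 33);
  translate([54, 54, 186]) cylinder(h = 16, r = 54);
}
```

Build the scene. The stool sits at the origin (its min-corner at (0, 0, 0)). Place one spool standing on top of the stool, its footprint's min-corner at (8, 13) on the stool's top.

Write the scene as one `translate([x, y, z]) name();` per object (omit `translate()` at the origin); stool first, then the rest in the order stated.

stool();
translate([8, 13, 389]) spool();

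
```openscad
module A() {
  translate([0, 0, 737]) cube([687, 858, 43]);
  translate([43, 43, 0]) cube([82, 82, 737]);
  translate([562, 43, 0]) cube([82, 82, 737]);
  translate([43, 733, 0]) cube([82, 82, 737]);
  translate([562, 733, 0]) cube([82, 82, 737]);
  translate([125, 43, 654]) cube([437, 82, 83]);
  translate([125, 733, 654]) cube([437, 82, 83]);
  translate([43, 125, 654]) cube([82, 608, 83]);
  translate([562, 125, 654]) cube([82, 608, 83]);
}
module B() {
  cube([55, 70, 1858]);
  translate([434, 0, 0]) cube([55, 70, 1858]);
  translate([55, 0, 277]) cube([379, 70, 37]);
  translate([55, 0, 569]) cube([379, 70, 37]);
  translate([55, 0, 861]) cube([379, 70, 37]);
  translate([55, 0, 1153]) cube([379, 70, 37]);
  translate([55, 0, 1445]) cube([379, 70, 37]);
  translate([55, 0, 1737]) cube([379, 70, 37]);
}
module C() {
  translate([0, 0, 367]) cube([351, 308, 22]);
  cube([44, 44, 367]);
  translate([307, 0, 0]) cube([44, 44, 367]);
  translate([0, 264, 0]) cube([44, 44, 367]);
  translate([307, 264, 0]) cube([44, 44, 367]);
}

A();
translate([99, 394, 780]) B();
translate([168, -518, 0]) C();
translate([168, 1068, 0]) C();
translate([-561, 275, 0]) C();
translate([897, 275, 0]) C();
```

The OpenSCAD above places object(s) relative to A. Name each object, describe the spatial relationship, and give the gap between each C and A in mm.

A is a table. B is a ladder. C is a stool. The ladder is on top of the table, centred. Four stools sit around the table at the −y, +y, −x, +x sides. The gap between each stool and the table is 210 mm.

Each stool's nearest face is 210 mm from the table's bounding box.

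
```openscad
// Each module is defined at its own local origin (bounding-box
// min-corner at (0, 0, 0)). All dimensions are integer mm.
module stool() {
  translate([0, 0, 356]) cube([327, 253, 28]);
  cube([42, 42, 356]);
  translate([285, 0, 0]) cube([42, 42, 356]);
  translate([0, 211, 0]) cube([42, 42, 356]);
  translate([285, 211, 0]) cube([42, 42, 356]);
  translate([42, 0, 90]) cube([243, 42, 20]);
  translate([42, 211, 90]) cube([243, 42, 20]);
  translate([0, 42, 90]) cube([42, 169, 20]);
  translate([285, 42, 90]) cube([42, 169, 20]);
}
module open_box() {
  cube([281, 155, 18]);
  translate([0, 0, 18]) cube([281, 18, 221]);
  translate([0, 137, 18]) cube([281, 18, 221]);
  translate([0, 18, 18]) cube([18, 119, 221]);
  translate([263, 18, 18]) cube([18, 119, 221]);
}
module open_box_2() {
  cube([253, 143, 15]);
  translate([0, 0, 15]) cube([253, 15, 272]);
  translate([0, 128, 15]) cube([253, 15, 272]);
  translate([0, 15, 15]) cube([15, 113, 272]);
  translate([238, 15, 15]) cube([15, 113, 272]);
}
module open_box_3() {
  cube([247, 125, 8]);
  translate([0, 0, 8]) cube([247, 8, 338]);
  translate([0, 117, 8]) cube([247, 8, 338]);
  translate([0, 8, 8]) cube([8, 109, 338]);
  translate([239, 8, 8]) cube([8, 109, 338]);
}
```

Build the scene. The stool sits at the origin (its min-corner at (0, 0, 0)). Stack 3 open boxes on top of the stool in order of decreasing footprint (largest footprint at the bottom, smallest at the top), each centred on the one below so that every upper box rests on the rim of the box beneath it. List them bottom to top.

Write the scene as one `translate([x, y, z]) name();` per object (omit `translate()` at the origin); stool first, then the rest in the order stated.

stool();
translate([23, 49, 384]) open_box();
translate([37, 55, 623]) open_box_2();
translate([40, 64, 910]) open_box_3();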